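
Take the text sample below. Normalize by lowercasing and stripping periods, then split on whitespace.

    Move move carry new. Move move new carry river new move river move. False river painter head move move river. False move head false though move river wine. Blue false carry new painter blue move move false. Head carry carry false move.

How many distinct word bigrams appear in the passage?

42 tokens → 41 bigram windows in total.
Repeated bigrams (each contributes count−1 duplicates):
  move move: 4
  move river: 3
  carry new: 2
  false move: 2
  move false: 2
  new move: 2
9 duplicate windows → 41 − 9 = 32 distinct.

32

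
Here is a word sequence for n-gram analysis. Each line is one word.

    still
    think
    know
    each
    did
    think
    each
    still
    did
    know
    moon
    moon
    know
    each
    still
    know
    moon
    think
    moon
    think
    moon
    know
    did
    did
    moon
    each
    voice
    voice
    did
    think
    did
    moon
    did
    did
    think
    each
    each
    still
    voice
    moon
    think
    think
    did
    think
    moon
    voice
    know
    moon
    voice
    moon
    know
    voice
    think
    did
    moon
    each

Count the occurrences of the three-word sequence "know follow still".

Scanning the 54 overlapping trigram windows for "know follow still":
  (none found)

0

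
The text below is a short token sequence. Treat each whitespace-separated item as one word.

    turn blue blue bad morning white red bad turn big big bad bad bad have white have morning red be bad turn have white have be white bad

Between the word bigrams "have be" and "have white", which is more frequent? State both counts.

"have white" (2 vs 1)

"have be": 1 occurrence
"have white": 2 occurrences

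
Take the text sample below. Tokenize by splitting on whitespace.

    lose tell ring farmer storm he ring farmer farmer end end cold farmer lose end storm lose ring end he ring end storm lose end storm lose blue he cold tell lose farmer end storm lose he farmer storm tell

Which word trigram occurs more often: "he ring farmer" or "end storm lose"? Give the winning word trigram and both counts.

"end storm lose" (4 vs 1)

"he ring farmer": 1 occurrence
"end storm lose": 4 occurrences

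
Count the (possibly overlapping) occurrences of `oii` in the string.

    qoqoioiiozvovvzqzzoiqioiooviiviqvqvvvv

1

Sliding a length-3 window over the 38 characters (36 positions):
  position 6–8: oii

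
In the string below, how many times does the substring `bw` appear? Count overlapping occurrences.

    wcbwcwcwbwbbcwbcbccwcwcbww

3

Sliding a length-2 window over the 26 characters (25 positions):
  position 3–4: bw
  position 9–10: bw
  position 24–25: bw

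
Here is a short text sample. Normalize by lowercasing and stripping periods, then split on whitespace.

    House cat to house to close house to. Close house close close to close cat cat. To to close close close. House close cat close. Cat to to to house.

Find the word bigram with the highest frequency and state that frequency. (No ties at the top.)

"to close", 4 times

Bigram frequencies (highest first):
  to close: 4
  cat to: 3
  close house: 3
  close close: 3
  close cat: 3
  to to: 3
  … (7 more, each ≤ 2)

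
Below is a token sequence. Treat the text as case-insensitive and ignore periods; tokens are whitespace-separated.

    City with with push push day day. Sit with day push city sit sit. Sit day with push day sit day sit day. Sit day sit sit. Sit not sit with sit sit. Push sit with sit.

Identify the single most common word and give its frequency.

Unigram frequencies (highest first):
  sit: 15
  day: 8
  with: 6
  push: 5
  city: 2
  not: 1

"sit", 15 times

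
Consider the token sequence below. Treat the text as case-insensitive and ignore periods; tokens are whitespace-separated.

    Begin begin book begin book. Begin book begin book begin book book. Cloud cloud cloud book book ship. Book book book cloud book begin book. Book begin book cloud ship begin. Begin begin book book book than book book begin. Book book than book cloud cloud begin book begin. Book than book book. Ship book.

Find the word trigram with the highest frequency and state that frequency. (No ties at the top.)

"book begin book", 8 times

Trigram frequencies (highest first):
  book begin book: 8
  begin book begin: 5
  begin book book: 4
  book than book: 3
  begin begin book: 2
  book book cloud: 2
  … (22 more, each ≤ 2)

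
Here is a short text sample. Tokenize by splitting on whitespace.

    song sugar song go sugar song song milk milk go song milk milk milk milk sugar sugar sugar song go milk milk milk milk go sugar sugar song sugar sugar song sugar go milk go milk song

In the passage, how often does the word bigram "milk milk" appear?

Scanning the 36 overlapping bigram windows for "milk milk":
  position 8–9: milk milk
  position 12–13: milk milk
  position 13–14: milk milk
  position 14–15: milk milk
  position 21–22: milk milk
  position 22–23: milk milk
  position 23–24: milk milk

7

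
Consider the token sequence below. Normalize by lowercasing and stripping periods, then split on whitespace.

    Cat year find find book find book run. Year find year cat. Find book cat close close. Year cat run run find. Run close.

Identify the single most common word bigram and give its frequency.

Bigram frequencies (highest first):
  find book: 3
  year find: 2
  year cat: 2
  cat year: 1
  find find: 1
  book find: 1
  … (13 more, each ≤ 1)

"find book", 3 times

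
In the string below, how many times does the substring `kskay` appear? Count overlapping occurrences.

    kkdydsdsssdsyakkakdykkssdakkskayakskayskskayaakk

Sliding a length-5 window over the 48 characters (44 positions):
  position 28–32: kskay
  position 34–38: kskay
  position 40–44: kskay

3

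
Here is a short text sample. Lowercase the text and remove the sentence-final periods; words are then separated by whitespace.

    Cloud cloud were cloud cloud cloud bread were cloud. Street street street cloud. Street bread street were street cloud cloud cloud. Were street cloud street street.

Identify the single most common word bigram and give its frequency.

Bigram frequencies (highest first):
  cloud cloud: 5
  cloud street: 3
  street street: 3
  street cloud: 3
  cloud were: 2
  were cloud: 2
  … (6 more, each ≤ 2)

"cloud cloud", 5 times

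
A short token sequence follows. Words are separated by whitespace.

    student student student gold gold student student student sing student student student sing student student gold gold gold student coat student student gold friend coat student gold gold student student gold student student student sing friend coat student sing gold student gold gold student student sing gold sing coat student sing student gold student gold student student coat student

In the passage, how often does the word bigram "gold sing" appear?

Scanning the 58 overlapping bigram windows for "gold sing":
  position 47–48: gold sing

1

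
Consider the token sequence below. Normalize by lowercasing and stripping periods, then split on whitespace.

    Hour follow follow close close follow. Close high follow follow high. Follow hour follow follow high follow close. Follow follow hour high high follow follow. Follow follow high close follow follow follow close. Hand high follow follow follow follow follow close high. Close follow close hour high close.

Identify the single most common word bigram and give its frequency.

Bigram frequencies (highest first):
  follow follow: 13
  follow close: 6
  high follow: 5
  close follow: 4
  follow high: 3
  high close: 3
  … (9 more, each ≤ 2)

"follow follow", 13 times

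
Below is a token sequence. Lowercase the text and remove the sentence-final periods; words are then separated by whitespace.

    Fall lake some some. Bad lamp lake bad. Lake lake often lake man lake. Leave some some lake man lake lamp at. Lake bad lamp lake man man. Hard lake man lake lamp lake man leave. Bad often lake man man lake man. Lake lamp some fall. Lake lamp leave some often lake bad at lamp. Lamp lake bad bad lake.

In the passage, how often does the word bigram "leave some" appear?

Scanning the 60 overlapping bigram windows for "leave some":
  position 15–16: leave some
  position 50–51: leave some

2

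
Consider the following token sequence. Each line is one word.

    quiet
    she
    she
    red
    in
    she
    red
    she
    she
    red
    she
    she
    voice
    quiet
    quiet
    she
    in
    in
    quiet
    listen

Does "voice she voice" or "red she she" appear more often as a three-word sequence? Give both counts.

"red she she" (2 vs 0)

"voice she voice": 0 occurrences
"red she she": 2 occurrences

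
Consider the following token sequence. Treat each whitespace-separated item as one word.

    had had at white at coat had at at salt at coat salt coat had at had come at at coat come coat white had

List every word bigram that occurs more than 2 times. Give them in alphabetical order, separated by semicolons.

Bigram counts meeting the condition (more than 2 times):
  at coat: 3
  had at: 3

at coat; had at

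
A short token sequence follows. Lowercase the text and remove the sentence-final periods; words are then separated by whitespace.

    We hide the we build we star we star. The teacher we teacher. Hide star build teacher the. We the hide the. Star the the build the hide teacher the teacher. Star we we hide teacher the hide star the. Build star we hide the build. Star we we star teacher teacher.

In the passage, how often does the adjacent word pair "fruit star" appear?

0

Scanning the 51 overlapping bigram windows for "fruit star":
  (none found)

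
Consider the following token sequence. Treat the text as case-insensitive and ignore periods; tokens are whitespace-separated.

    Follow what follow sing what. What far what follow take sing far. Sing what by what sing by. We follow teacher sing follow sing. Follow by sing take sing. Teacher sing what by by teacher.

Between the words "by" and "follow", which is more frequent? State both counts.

"by": 5 occurrences
"follow": 6 occurrences

"follow" (6 vs 5)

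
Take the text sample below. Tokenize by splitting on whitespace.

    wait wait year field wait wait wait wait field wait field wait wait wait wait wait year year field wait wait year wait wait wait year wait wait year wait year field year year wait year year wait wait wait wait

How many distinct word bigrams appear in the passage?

41 tokens → 40 bigram windows in total.
Repeated bigrams (each contributes count−1 duplicates):
  wait wait: 15
  wait year: 7
  year wait: 5
  field wait: 4
  year field: 3
  year year: 3
  wait field: 2
32 duplicate windows → 40 − 32 = 8 distinct.

8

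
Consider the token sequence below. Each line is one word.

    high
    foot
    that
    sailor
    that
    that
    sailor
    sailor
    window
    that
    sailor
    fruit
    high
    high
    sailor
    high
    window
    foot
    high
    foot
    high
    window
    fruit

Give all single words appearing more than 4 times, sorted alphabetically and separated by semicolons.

Unigram counts meeting the condition (more than 4 times):
  high: 6
  sailor: 5

high; sailor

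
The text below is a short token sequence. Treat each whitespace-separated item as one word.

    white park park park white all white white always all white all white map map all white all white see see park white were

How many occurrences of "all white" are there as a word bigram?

5

Scanning the 23 overlapping bigram windows for "all white":
  position 6–7: all white
  position 10–11: all white
  position 12–13: all white
  position 16–17: all white
  position 18–19: all white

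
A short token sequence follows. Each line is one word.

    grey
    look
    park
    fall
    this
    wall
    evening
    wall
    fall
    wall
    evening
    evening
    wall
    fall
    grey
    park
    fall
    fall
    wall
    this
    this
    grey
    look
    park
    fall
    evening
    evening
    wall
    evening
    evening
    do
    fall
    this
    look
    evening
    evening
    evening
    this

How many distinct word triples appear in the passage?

38 tokens → 36 trigram windows in total.
Repeated trigrams (each contributes count−1 duplicates):
  evening evening wall: 2
  evening wall fall: 2
  grey look park: 2
  look park fall: 2
  wall evening evening: 2
5 duplicate windows → 36 − 5 = 31 distinct.

31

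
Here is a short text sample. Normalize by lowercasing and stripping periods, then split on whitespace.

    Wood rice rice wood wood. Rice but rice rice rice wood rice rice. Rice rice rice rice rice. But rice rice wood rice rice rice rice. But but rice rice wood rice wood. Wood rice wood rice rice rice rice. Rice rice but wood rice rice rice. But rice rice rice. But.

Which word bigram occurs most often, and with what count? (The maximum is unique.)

Bigram frequencies (highest first):
  rice rice: 23
  wood rice: 8
  rice wood: 6
  rice but: 6
  but rice: 4
  wood wood: 2
  … (2 more, each ≤ 1)

"rice rice", 23 times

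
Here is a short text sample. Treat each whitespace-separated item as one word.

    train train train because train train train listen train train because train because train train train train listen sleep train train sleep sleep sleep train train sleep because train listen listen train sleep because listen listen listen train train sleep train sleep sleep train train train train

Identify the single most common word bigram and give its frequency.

Bigram frequencies (highest first):
  train train: 14
  train sleep: 5
  because train: 4
  sleep train: 4
  train because: 3
  train listen: 3
  … (6 more, each ≤ 3)

"train train", 14 times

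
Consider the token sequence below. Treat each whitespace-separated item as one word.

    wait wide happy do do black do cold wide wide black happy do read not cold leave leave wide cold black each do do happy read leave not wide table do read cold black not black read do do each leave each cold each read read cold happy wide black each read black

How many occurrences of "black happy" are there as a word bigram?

1

Scanning the 52 overlapping bigram windows for "black happy":
  position 11–12: black happy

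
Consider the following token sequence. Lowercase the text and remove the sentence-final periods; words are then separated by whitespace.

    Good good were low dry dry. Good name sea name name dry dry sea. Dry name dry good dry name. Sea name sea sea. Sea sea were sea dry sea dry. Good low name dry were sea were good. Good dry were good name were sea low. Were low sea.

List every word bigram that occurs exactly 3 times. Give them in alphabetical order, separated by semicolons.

dry good; name dry; name sea; sea dry; sea sea; were sea

Bigram counts meeting the condition (exactly 3 times):
  dry good: 3
  name dry: 3
  name sea: 3
  sea dry: 3
  sea sea: 3
  were sea: 3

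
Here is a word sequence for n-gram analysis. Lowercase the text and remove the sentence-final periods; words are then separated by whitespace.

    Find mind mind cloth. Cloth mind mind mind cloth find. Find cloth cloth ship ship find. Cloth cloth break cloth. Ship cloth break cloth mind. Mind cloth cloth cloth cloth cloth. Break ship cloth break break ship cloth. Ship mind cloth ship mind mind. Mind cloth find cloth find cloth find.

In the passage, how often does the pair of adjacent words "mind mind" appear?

6

Scanning the 50 overlapping bigram windows for "mind mind":
  position 2–3: mind mind
  position 6–7: mind mind
  position 7–8: mind mind
  position 25–26: mind mind
  position 43–44: mind mind
  position 44–45: mind mind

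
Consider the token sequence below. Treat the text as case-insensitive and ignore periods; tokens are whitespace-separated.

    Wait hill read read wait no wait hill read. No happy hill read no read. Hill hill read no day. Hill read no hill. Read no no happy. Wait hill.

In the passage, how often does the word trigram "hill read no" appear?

5

Scanning the 28 overlapping trigram windows for "hill read no":
  position 8–10: hill read no
  position 12–14: hill read no
  position 17–19: hill read no
  position 21–23: hill read no
  position 24–26: hill read no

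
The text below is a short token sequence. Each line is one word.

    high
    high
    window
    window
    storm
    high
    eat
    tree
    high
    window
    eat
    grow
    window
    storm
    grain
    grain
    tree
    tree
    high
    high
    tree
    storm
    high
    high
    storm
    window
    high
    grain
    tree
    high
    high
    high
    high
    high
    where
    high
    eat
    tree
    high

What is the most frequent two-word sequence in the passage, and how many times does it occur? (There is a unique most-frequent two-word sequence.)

Bigram frequencies (highest first):
  high high: 7
  tree high: 4
  high window: 2
  window storm: 2
  storm high: 2
  high eat: 2
  … (17 more, each ≤ 2)

"high high", 7 times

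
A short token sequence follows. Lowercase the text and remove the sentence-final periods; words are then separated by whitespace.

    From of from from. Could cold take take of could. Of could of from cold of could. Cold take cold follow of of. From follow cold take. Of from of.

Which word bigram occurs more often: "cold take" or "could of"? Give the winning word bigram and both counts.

"cold take": 3 occurrences
"could of": 2 occurrences

"cold take" (3 vs 2)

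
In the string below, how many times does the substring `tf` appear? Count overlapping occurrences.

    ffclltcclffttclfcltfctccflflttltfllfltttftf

4

Sliding a length-2 window over the 43 characters (42 positions):
  position 19–20: tf
  position 32–33: tf
  position 40–41: tf
  position 42–43: tf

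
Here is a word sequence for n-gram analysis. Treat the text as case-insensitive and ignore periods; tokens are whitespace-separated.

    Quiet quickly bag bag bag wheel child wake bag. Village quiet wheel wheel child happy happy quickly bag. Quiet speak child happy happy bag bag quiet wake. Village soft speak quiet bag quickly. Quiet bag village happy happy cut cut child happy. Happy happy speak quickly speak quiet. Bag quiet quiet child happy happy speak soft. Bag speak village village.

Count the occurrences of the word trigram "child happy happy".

Scanning the 58 overlapping trigram windows for "child happy happy":
  position 14–16: child happy happy
  position 21–23: child happy happy
  position 41–43: child happy happy
  position 52–54: child happy happy

4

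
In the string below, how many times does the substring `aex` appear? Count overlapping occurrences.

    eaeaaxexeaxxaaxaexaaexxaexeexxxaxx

Sliding a length-3 window over the 34 characters (32 positions):
  position 16–18: aex
  position 20–22: aex
  position 24–26: aex

3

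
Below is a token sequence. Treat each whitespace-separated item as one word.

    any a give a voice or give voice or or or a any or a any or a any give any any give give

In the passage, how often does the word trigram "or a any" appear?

Scanning the 22 overlapping trigram windows for "or a any":
  position 11–13: or a any
  position 14–16: or a any
  position 17–19: or a any

3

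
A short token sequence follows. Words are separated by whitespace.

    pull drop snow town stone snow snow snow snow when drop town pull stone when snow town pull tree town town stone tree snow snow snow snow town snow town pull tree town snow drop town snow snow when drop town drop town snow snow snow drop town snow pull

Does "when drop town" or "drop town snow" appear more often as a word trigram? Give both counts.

"when drop town": 2 occurrences
"drop town snow": 3 occurrences

"drop town snow" (3 vs 2)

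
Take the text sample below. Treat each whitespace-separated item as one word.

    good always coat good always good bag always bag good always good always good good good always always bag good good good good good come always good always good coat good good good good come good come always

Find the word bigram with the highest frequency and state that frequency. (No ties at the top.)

"good good", 9 times

Bigram frequencies (highest first):
  good good: 9
  good always: 6
  always good: 5
  good come: 3
  coat good: 2
  always bag: 2
  … (8 more, each ≤ 2)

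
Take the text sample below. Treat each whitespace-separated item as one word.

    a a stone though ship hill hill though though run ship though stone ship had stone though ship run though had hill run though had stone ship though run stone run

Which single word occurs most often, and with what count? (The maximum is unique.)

Unigram frequencies (highest first):
  though: 8
  stone: 5
  ship: 5
  run: 5
  hill: 3
  had: 3
  … (1 more, each ≤ 2)

"though", 8 times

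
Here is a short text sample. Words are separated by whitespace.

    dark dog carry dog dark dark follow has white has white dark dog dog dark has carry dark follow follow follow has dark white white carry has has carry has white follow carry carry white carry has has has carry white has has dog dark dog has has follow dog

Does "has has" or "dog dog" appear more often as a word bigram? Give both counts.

"has has": 5 occurrences
"dog dog": 1 occurrence

"has has" (5 vs 1)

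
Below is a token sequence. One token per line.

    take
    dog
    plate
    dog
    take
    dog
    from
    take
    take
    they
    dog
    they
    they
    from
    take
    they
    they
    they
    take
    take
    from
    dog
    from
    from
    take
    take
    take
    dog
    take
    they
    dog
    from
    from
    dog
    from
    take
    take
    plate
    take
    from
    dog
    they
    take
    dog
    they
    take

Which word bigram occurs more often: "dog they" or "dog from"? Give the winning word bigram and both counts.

"dog they": 3 occurrences
"dog from": 4 occurrences

"dog from" (4 vs 3)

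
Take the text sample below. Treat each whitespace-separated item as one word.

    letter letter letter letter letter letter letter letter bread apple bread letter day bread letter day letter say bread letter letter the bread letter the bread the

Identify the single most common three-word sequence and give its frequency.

"letter letter letter", 6 times

Trigram frequencies (highest first):
  letter letter letter: 6
  bread letter day: 2
  letter the bread: 2
  letter letter bread: 1
  letter bread apple: 1
  bread apple bread: 1
  … (12 more, each ≤ 1)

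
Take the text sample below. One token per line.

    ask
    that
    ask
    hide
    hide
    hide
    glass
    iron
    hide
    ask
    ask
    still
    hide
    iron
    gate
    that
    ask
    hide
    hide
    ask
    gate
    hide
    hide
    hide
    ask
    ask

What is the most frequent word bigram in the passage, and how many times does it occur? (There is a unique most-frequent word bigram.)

Bigram frequencies (highest first):
  hide hide: 5
  hide ask: 3
  that ask: 2
  ask hide: 2
  ask ask: 2
  ask that: 1
  … (10 more, each ≤ 1)

"hide hide", 5 times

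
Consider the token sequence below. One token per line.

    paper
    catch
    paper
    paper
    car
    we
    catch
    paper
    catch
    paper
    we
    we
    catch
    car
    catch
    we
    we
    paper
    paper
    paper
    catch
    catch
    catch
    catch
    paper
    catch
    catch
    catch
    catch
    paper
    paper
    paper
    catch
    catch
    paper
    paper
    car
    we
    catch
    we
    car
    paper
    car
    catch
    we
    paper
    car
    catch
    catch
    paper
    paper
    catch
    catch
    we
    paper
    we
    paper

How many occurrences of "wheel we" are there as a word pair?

0

Scanning the 56 overlapping bigram windows for "wheel we":
  (none found)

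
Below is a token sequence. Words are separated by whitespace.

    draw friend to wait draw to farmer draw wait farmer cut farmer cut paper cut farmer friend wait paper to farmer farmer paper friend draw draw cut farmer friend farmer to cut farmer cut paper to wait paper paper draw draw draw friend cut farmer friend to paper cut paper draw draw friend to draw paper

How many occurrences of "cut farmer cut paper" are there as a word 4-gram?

Scanning the 53 overlapping 4-gram windows for "cut farmer cut paper":
  position 11–14: cut farmer cut paper
  position 32–35: cut farmer cut paper

2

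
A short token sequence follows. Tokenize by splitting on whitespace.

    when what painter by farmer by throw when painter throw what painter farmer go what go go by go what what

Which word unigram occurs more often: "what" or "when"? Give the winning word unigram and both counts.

"what" (5 vs 2)

"what": 5 occurrences
"when": 2 occurrences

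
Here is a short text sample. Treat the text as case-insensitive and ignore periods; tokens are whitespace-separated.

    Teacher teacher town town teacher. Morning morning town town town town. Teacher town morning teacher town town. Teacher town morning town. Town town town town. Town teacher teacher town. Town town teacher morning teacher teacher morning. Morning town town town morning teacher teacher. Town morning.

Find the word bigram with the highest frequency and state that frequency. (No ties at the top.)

"town town", 14 times

Bigram frequencies (highest first):
  town town: 14
  teacher town: 6
  town teacher: 5
  teacher teacher: 4
  town morning: 4
  teacher morning: 3
  … (3 more, each ≤ 3)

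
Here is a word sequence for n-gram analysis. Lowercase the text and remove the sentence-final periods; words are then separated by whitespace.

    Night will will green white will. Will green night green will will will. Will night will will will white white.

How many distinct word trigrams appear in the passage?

20 tokens → 18 trigram windows in total.
Repeated trigrams (each contributes count−1 duplicates):
  will will will: 3
  night will will: 2
  will will green: 2
4 duplicate windows → 18 − 4 = 14 distinct.

14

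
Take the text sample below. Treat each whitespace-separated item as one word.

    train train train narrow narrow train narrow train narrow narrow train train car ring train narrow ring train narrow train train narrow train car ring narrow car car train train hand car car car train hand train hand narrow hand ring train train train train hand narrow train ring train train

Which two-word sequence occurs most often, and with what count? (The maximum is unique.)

Bigram frequencies (highest first):
  train train: 9
  train narrow: 6
  narrow train: 6
  ring train: 4
  train hand: 4
  car car: 3
  … (13 more, each ≤ 2)

"train train", 9 times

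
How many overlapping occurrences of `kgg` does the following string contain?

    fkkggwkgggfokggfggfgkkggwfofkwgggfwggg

4

Sliding a length-3 window over the 38 characters (36 positions):
  position 3–5: kgg
  position 7–9: kgg
  position 13–15: kgg
  position 22–24: kgg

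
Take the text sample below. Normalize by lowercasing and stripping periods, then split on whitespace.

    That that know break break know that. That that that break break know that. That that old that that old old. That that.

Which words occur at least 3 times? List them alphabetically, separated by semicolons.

break; know; old; that

Unigram counts meeting the condition (at least 3 times):
  break: 4
  know: 3
  old: 3
  that: 13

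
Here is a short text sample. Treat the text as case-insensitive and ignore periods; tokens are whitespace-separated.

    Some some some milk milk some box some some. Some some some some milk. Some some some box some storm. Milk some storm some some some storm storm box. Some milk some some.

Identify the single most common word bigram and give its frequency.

Bigram frequencies (highest first):
  some some: 12
  milk some: 4
  some milk: 3
  box some: 3
  some storm: 3
  some box: 2
  … (5 more, each ≤ 1)

"some some", 12 times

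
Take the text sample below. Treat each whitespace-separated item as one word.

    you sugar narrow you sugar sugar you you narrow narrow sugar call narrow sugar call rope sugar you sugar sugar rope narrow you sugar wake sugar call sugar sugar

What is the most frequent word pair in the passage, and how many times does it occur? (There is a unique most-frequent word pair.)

"you sugar", 4 times

Bigram frequencies (highest first):
  you sugar: 4
  sugar sugar: 3
  sugar call: 3
  narrow you: 2
  sugar you: 2
  narrow sugar: 2
  … (12 more, each ≤ 1)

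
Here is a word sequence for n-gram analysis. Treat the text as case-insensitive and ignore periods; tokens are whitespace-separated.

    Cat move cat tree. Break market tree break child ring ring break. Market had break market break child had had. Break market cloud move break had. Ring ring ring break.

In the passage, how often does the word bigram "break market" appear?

4

Scanning the 29 overlapping bigram windows for "break market":
  position 5–6: break market
  position 12–13: break market
  position 15–16: break market
  position 21–22: break market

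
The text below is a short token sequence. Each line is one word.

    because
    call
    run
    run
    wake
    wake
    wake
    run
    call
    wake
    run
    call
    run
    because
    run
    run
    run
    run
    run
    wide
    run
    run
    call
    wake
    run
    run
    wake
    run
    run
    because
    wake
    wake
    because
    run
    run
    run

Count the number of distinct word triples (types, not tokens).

25

36 tokens → 34 trigram windows in total.
Repeated trigrams (each contributes count−1 duplicates):
  run run run: 4
  because run run: 2
  call wake run: 2
  run call wake: 2
  run run wake: 2
  wake run call: 2
  wake run run: 2
9 duplicate windows → 34 − 9 = 25 distinct.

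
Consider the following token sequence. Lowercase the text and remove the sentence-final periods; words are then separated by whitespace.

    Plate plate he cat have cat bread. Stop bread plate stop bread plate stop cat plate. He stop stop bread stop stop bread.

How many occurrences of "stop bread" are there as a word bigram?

4

Scanning the 22 overlapping bigram windows for "stop bread":
  position 8–9: stop bread
  position 11–12: stop bread
  position 19–20: stop bread
  position 22–23: stop bread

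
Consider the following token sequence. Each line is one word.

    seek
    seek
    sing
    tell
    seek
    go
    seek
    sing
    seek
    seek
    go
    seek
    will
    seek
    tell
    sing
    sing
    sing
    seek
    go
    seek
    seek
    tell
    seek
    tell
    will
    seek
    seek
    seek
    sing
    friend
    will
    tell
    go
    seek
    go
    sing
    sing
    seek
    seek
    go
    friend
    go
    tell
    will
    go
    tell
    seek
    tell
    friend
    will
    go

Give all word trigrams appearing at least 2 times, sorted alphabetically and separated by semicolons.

Trigram counts meeting the condition (at least 2 times):
  seek go seek: 3
  seek seek go: 2
  seek seek sing: 2
  sing seek seek: 2
  sing sing seek: 2
  tell seek tell: 2

seek go seek; seek seek go; seek seek sing; sing seek seek; sing sing seek; tell seek tell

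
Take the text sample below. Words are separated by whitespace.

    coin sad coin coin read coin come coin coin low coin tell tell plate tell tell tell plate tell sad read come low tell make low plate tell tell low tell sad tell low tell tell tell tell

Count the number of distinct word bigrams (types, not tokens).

38 tokens → 37 bigram windows in total.
Repeated bigrams (each contributes count−1 duplicates):
  tell tell: 7
  low tell: 3
  plate tell: 3
  coin coin: 2
  tell low: 2
  tell plate: 2
  tell sad: 2
14 duplicate windows → 37 − 14 = 23 distinct.

23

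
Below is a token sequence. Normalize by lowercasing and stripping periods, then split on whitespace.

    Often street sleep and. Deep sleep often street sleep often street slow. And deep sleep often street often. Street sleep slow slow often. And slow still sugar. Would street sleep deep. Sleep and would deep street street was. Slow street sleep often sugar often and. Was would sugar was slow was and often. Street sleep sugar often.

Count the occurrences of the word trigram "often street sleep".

4

Scanning the 55 overlapping trigram windows for "often street sleep":
  position 1–3: often street sleep
  position 7–9: often street sleep
  position 18–20: often street sleep
  position 53–55: often street sleep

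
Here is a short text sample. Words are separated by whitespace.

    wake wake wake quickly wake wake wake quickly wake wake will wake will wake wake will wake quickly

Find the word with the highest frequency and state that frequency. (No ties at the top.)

Unigram frequencies (highest first):
  wake: 12
  quickly: 3
  will: 3

"wake", 12 times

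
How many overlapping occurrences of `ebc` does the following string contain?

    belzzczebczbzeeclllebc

2

Sliding a length-3 window over the 22 characters (20 positions):
  position 8–10: ebc
  position 20–22: ebc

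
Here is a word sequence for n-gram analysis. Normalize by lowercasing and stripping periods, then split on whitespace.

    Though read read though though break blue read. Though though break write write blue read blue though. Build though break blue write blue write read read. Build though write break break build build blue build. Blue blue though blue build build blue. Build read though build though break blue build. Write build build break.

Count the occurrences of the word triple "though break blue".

3

Scanning the 52 overlapping trigram windows for "though break blue":
  position 5–7: though break blue
  position 19–21: though break blue
  position 47–49: though break blue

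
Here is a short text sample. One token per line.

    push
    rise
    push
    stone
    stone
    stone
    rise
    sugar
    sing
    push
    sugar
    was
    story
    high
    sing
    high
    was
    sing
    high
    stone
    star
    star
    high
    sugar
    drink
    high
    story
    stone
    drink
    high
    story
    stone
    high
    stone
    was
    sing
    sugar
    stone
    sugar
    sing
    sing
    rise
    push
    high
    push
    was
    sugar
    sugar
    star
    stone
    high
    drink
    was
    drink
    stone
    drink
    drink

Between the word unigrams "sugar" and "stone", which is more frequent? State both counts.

"sugar": 7 occurrences
"stone": 10 occurrences

"stone" (10 vs 7)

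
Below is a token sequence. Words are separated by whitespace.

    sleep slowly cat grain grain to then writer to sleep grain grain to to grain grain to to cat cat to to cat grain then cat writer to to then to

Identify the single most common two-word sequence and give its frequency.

Bigram frequencies (highest first):
  to to: 4
  grain grain: 3
  grain to: 3
  cat grain: 2
  to then: 2
  writer to: 2
  … (13 more, each ≤ 2)

"to to", 4 times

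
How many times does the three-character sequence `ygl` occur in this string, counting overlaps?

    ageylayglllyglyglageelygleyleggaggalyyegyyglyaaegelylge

Sliding a length-3 window over the 55 characters (53 positions):
  position 7–9: ygl
  position 12–14: ygl
  position 15–17: ygl
  position 23–25: ygl
  position 42–44: ygl

5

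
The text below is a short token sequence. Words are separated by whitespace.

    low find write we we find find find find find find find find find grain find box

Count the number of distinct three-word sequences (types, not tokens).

17 tokens → 15 trigram windows in total.
Repeated trigrams (each contributes count−1 duplicates):
  find find find: 7
6 duplicate windows → 15 − 6 = 9 distinct.

9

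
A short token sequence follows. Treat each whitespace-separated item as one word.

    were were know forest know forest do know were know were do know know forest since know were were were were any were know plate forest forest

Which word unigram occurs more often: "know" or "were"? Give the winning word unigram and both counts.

"were" (9 vs 8)

"know": 8 occurrences
"were": 9 occurrences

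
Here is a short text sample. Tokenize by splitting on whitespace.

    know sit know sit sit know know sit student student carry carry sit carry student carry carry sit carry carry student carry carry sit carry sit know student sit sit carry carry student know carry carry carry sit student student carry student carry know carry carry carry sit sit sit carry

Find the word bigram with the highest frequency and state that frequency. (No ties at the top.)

"carry carry", 9 times

Bigram frequencies (highest first):
  carry carry: 9
  carry sit: 6
  student carry: 5
  sit carry: 5
  sit sit: 4
  carry student: 4
  … (10 more, each ≤ 3)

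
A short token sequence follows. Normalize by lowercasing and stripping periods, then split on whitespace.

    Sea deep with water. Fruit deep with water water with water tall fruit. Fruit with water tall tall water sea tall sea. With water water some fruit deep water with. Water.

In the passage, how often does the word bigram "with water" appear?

Scanning the 30 overlapping bigram windows for "with water":
  position 3–4: with water
  position 7–8: with water
  position 10–11: with water
  position 15–16: with water
  position 23–24: with water
  position 30–31: with water

6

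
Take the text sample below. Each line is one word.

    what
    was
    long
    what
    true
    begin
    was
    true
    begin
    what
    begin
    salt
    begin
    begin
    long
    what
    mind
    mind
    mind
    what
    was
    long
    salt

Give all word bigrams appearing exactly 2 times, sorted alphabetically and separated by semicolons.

long what; mind mind; true begin; was long; what was

Bigram counts meeting the condition (exactly 2 times):
  long what: 2
  mind mind: 2
  true begin: 2
  was long: 2
  what was: 2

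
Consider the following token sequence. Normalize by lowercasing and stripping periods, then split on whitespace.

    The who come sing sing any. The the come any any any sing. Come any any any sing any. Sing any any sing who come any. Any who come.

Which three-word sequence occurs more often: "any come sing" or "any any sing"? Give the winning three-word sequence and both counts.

"any come sing": 0 occurrences
"any any sing": 3 occurrences

"any any sing" (3 vs 0)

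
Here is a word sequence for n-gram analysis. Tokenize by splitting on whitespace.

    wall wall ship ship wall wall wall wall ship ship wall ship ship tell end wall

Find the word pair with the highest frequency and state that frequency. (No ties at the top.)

Bigram frequencies (highest first):
  wall wall: 4
  wall ship: 3
  ship ship: 3
  ship wall: 2
  ship tell: 1
  tell end: 1
  … (1 more, each ≤ 1)

"wall wall", 4 times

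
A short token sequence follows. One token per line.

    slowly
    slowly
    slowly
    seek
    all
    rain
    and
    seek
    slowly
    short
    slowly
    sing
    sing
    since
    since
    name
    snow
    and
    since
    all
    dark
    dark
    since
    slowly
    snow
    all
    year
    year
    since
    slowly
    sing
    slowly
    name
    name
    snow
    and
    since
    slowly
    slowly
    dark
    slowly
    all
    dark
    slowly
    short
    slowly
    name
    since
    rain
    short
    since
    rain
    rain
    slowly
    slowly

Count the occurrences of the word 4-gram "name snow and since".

2

Scanning the 52 overlapping 4-gram windows for "name snow and since":
  position 16–19: name snow and since
  position 34–37: name snow and since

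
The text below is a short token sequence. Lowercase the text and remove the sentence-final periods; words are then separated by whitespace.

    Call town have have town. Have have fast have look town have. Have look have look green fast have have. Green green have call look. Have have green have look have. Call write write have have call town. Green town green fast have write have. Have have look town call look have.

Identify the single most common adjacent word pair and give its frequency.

"have have", 8 times

Bigram frequencies (highest first):
  have have: 8
  have look: 5
  look have: 4
  town have: 3
  fast have: 3
  have call: 3
  … (17 more, each ≤ 2)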